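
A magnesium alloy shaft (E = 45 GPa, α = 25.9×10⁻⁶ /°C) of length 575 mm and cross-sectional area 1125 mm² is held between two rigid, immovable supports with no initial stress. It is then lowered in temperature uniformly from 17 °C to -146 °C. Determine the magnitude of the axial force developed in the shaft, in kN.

With zero net strain, σ = E·αΔT = 45 GPa × 25.9×10⁻⁶ × 163 = 190 MPa.
Then P = σA = 190 × 1125 mm² = 213.7 kN, tensile.

P ≈ 214 kN (tensile)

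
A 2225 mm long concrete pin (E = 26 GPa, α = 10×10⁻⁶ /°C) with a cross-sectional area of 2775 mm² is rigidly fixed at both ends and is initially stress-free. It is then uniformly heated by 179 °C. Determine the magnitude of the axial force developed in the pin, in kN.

P ≈ 129 kN (compressive)

With zero net strain, σ = E·αΔT = 26 GPa × 10×10⁻⁶ × 179 = 46.54 MPa.
Then P = σA = 46.54 × 2775 mm² = 129.1 kN, compressive.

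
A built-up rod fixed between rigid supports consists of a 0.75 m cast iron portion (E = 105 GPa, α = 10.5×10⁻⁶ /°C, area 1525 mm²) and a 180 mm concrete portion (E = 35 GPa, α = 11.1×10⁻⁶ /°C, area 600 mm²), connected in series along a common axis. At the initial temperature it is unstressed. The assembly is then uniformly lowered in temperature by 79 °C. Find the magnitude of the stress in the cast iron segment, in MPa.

With the walls removed the bar would change length by δ_free = Σ αᵢΔT Lᵢ = 10.5×10⁻⁶×79×750 + 11.1×10⁻⁶×79×180 = 0.78 mm.
The rigid supports impose zero overall length change; the single axial force P common to all segments must satisfy P Σ Lᵢ/(AᵢEᵢ) = δ_free.
Σ Lᵢ/(AᵢEᵢ) = 750/(1525×105×10³) + 180/(600×35×10³) = 1.326×10⁻⁵ mm/N.
Hence P = δ_free / Σ(L/AE) = 0.78/1.326×10⁻⁵ = 58.84 kN (tensile).
σ_{cast iron} = P / A = 58840 / 1525 = 38.58 MPa.

σ ≈ 38.6 MPa (tensile)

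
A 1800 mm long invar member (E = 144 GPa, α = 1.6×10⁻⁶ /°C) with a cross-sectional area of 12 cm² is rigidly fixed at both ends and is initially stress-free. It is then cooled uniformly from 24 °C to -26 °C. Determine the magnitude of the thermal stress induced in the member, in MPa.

With length fixed, the mechanical strain must cancel the thermal strain αΔT = 1.6×10⁻⁶ × 50 = 80×10⁻⁶.
Hence σ = E·αΔT = 144×10³ × 80×10⁻⁶ = 11.52 MPa, tensile.

σ ≈ 11.5 MPa (tensile)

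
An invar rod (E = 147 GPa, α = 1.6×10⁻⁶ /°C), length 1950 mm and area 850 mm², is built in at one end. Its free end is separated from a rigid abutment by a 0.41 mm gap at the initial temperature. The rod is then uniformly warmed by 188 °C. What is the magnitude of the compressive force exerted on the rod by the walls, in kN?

Free thermal elongation = αΔT L = 1.6×10⁻⁶ × 188 × 1950 = 0.5866 mm.
This exceeds the 0.41 mm gap, so the wall pushes back. The portion of expansion that must be recovered elastically is δ_free − gap = 0.5866 − 0.41 = 0.1766 mm.
That suppressed elongation corresponds to σ = E·Δ/L = 147×10³ × 0.1766/1950 = 13.31 MPa.
P = σA = 13.31 × 850 = 11.31 kN.

P ≈ 11.3 kN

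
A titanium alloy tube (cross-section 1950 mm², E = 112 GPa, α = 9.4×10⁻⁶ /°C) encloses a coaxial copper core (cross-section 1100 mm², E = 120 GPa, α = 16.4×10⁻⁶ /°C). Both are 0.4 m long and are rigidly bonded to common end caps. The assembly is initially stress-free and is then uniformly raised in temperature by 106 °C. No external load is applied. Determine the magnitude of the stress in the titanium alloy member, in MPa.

The copper has the larger α, so on heating it would change length more than the titanium alloy if both were free. The rigid plates force a common final length, so the copper is put into compression and the titanium alloy into tension, with equal and opposite forces P (no external load).
Compatibility of the two members (thermal + elastic change equal): (α₁ − α₂)ΔT = P·[1/(A₁E₁) + 1/(A₂E₂)].
|α₁ − α₂|·ΔT = 7×10⁻⁶ × 106 = 0.000742.
1/(A₁E₁) + 1/(A₂E₂) = 1/(1950×112×10³) + 1/(1100×120×10³) = 1.215×10⁻⁸ N⁻¹.
P = 0.000742 / 1.215×10⁻⁸ = 61050 N = 61.05 kN.
σ_{titanium alloy} = P/A₁ = 61050/1950 = 31.31 MPa, tensile.

σ ≈ 31.3 MPa (tensile)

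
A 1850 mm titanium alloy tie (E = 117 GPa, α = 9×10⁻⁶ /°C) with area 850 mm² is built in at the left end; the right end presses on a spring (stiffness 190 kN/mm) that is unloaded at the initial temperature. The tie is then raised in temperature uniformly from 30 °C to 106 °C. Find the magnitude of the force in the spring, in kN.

P ≈ 53 kN

If the spring were absent the tie would lengthen by αΔT L = 9×10⁻⁶ × 76 × 1850 = 1.265 mm.
With a force P in the spring, the elastic change of the tie is PL/(AE) and that of the spring is P/k; compatibility requires their sum to equal δ_free.
So P = δ_free / [L/(AE) + 1/k] = 1.265 / [ 1850/(850×117×10³) + 1/(190×10³) ].
P = 1.265 / 2.387×10⁻⁵ = 53020 N.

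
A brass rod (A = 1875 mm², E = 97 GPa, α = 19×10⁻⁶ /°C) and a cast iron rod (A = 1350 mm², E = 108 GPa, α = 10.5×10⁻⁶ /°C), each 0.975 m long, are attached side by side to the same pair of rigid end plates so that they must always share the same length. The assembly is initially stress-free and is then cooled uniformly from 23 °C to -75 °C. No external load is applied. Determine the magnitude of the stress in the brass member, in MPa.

σ ≈ 36 MPa (tensile)

The brass has the larger α, so on cooling it would change length more than the cast iron if both were free. The rigid plates force a common final length, so the brass is put into tension and the cast iron into compression, with equal and opposite forces P (no external load).
Setting the final lengths equal and cancelling L: (α₁ − α₂)ΔT = P/(A₁E₁) + P/(A₂E₂).
|α₁ − α₂|·ΔT = 8.5×10⁻⁶ × 98 = 0.000833.
1/(A₁E₁) + 1/(A₂E₂) = 1/(1875×97×10³) + 1/(1350×108×10³) = 1.236×10⁻⁸ N⁻¹.
So P = 0.000833 / 1.236×10⁻⁸ = 67.41 kN.
σ_{brass} = P/A₁ = 67410/1875 = 35.95 MPa, tensile.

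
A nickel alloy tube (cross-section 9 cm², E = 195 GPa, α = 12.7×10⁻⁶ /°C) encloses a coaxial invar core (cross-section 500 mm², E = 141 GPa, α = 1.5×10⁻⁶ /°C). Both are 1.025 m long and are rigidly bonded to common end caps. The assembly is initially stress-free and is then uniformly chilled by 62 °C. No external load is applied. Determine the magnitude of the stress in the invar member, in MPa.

Equilibrium of a rigid end plate with no external load gives equal and opposite internal forces ±P in the two members. Since α_{nickel alloy} > α_{invar}, cooling drives the nickel alloy into tension and the invar into compression.
Compatibility of the two members (thermal + elastic change equal): (α₁ − α₂)ΔT = P·[1/(A₁E₁) + 1/(A₂E₂)].
|α₁ − α₂|·ΔT = 11.2×10⁻⁶ × 62 = 0.0006944.
1/(A₁E₁) + 1/(A₂E₂) = 1/(900×195×10³) + 1/(500×141×10³) = 1.988×10⁻⁸ N⁻¹.
P = 0.0006944 / 1.988×10⁻⁸ = 34930 N = 34.93 kN.
σ_{invar} = P/A₂ = 34930/500 = 69.85 MPa, compressive.

σ ≈ 69.9 MPa (compressive)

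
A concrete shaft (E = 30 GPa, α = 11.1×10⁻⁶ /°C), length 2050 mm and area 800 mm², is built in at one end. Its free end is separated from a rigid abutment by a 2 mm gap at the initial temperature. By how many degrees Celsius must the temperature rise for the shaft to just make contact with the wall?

ΔT ≈ 87.9 °C

Contact occurs when the free expansion equals the gap: αΔT L = 2 mm.
So ΔT = g/(αL) = 2/(11.1×10⁻⁶ × 2050) = 87.89 °C.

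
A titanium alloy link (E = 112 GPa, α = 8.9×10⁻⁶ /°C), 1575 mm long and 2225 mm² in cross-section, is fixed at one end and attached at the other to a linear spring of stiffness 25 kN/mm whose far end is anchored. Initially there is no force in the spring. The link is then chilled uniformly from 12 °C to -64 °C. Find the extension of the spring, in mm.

δ ≈ 0.92 mm

If the spring were absent the link would shorten by αΔT L = 8.9×10⁻⁶ × 76 × 1575 = 1.065 mm.
With a force P in the spring, the elastic change of the link is PL/(AE) and that of the spring is P/k; compatibility requires their sum to equal δ_free.
P [ L/(AE) + 1/k ] = δ_free → P [ 1575/(2225×112×10³) + 1/(25×10³) ] = 1.065.
P = 1.065 / 4.632×10⁻⁵ = 23000 N.
Spring extension = P/k = 23000/(25×10³) = 0.92 mm.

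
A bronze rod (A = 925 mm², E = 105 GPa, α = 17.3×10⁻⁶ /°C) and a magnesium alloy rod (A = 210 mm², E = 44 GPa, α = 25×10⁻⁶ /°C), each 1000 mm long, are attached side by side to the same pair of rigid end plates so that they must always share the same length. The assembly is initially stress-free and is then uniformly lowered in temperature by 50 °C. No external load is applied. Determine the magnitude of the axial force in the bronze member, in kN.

Both members must finish at the same length. With the larger α, the magnesium alloy tends to over-contract; the plates restrain it, putting the magnesium alloy in tension and the bronze in compression. With no external load the two internal forces are equal and opposite, magnitude P.
Setting the final lengths equal and cancelling L: (α₁ − α₂)ΔT = P/(A₁E₁) + P/(A₂E₂).
|α₁ − α₂|·ΔT = 7.7×10⁻⁶ × 50 = 0.000385.
1/(A₁E₁) + 1/(A₂E₂) = 1/(925×105×10³) + 1/(210×44×10³) = 1.185×10⁻⁷ N⁻¹.
P = 0.000385 / 1.185×10⁻⁷ = 3248 N = 3.248 kN.

P ≈ 3.25 kN (compressive in the bronze)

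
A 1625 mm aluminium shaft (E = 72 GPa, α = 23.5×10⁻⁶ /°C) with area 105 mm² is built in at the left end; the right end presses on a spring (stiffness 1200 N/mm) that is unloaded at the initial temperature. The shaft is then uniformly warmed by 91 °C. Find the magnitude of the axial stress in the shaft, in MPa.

σ ≈ 31.6 MPa (compressive)

The unrestrained thermal change is αΔT L = 23.5×10⁻⁶ × 91 × 1625 = 3.475 mm.
With a force P in the spring, the elastic change of the shaft is PL/(AE) and that of the spring is P/k; compatibility requires their sum to equal δ_free.
P [ L/(AE) + 1/k ] = δ_free → P [ 1625/(105×72×10³) + 1/(1200) ] = 3.475.
P = 3.475 / 0.001048 = 3315 N.
σ = P/A = 3315/105 = 31.57 MPa.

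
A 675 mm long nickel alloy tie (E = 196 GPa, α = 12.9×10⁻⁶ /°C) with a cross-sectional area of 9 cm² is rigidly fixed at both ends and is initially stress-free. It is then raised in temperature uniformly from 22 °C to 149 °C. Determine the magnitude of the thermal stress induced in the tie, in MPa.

σ ≈ 321 MPa (compressive)

Because both ends are immovable the net strain is zero, and the suppressed thermal strain is αΔT = 12.9×10⁻⁶ × 127 = 1638.3×10⁻⁶.
σ = EαΔT = 196×10³ × 12.9×10⁻⁶ × 127 = 321.1 MPa (compressive; the tie is trying to expand).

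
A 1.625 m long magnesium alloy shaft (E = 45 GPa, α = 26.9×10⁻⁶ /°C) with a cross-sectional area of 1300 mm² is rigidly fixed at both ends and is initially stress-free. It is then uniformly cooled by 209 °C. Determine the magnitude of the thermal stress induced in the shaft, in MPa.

σ ≈ 253 MPa (tensile)

With length fixed, the mechanical strain must cancel the thermal strain αΔT = 26.9×10⁻⁶ × 209 = 5622.1×10⁻⁶.
σ = EαΔT = 45×10³ × 26.9×10⁻⁶ × 209 = 253 MPa (tensile; the shaft is trying to contract).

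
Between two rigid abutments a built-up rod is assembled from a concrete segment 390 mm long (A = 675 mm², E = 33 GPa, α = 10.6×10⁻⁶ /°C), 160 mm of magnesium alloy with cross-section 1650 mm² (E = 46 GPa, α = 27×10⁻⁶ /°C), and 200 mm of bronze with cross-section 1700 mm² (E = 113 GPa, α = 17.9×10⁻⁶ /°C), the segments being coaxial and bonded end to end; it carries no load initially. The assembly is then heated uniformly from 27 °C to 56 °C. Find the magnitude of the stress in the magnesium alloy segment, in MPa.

σ ≈ 10.2 MPa (compressive)

Free thermal expansion of the whole bar: Σ αᵢΔT Lᵢ = 10.6×10⁻⁶×29×390 + 27×10⁻⁶×29×160 + 17.9×10⁻⁶×29×200 = 0.349 mm.
Since the ends are fixed, an axial force P builds up, equal in every segment, with P · Σ Lᵢ/(AᵢEᵢ) = δ_free.
Σ Lᵢ/(AᵢEᵢ) = 390/(675×33×10³) + 160/(1650×46×10³) + 200/(1700×113×10³) = 2.066×10⁻⁵ mm/N.
P = 0.349 / 2.066×10⁻⁵ = 16890 N = 16.89 kN, compressive.
σ_{magnesium alloy} = P / A = 16890 / 1650 = 10.24 MPa.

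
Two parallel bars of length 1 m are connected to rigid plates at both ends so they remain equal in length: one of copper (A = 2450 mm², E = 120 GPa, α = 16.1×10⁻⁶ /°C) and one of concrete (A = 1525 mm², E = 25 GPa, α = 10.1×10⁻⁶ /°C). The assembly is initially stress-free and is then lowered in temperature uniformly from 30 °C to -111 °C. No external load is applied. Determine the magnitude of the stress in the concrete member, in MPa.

σ ≈ 18.7 MPa (compressive)

Equilibrium of a rigid end plate with no external load gives equal and opposite internal forces ±P in the two members. Since α_{copper} > α_{concrete}, cooling drives the copper into tension and the concrete into compression.
Setting the final lengths equal and cancelling L: (α₁ − α₂)ΔT = P/(A₁E₁) + P/(A₂E₂).
|α₁ − α₂|·ΔT = 6×10⁻⁶ × 141 = 0.000846.
1/(A₁E₁) + 1/(A₂E₂) = 1/(2450×120×10³) + 1/(1525×25×10³) = 2.963×10⁻⁸ N⁻¹.
So P = 0.000846 / 2.963×10⁻⁸ = 28.55 kN.
σ_{concrete} = P/A₂ = 28550/1525 = 18.72 MPa, compressive.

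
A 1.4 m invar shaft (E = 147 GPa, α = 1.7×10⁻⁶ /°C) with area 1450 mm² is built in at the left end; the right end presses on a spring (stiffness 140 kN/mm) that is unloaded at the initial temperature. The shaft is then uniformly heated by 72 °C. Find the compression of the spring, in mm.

δ ≈ 0.0893 mm

Free thermal expansion: δ_free = αΔT L = 1.7×10⁻⁶ × 72 × 1400 = 0.1714 mm.
Let P be the compressive force at the spring. The shaft shortens elastically by PL/(AE) and the spring compresses by P/k; together these equal δ_free.
P [ L/(AE) + 1/k ] = δ_free → P [ 1400/(1450×147×10³) + 1/(140×10³) ] = 0.1714.
P = 0.1714 / 1.371×10⁻⁵ = 12500 N.
Spring compression = P/k = 12500/(140×10³) = 0.08927 mm.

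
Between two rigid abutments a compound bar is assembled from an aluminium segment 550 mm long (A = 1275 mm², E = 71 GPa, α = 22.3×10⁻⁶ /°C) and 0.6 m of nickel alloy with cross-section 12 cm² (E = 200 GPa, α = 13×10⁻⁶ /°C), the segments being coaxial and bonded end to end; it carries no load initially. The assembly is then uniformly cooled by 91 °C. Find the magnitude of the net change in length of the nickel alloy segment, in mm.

|ΔL| ≈ 0.178 mm

Free thermal contraction of the whole bar: Σ αᵢΔT Lᵢ = 22.3×10⁻⁶×91×550 + 13×10⁻⁶×91×600 = 1.826 mm.
The walls prevent any net length change, so an axial force P (same in every segment) develops. Compatibility: P · Σ Lᵢ/(AᵢEᵢ) = δ_free.
Σ Lᵢ/(AᵢEᵢ) = 550/(1275×71×10³) + 600/(1200×200×10³) = 8.576×10⁻⁶ mm/N.
P = 1.826 / 8.576×10⁻⁶ = 212900 N = 212.9 kN, tensile.
For the nickel alloy segment, free thermal change = 13×10⁻⁶×91×600 = 0.7098 mm and elastic change from P = 212900×600/(1200×200×10³) = 0.5323 mm; these oppose, so the net change is 0.178 mm (segment shortens).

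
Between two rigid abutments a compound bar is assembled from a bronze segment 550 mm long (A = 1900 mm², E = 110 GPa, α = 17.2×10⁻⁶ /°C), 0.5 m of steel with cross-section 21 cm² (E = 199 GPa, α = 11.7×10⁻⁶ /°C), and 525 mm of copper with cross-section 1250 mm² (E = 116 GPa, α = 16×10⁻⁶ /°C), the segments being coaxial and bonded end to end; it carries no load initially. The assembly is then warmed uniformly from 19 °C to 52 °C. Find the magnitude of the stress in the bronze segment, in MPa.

σ ≈ 55.3 MPa (compressive)

If the supports were absent, the total length change would be Σ αᵢΔT Lᵢ = 17.2×10⁻⁶×33×550 + 11.7×10⁻⁶×33×500 + 16×10⁻⁶×33×525 = 0.7824 mm.
The rigid supports impose zero overall length change; the single axial force P common to all segments must satisfy P Σ Lᵢ/(AᵢEᵢ) = δ_free.
Σ Lᵢ/(AᵢEᵢ) = 550/(1900×110×10³) + 500/(2100×199×10³) + 525/(1250×116×10³) = 7.449×10⁻⁶ mm/N.
P = 0.7824 / 7.449×10⁻⁶ = 105000 N = 105 kN, compressive.
σ_{bronze} = P / A = 105000 / 1900 = 55.29 MPa.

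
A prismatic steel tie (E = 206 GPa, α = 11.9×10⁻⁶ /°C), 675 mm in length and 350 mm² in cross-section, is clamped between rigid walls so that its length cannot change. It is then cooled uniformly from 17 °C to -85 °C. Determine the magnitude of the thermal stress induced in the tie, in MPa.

σ ≈ 250 MPa (tensile)

With length fixed, the mechanical strain must cancel the thermal strain αΔT = 11.9×10⁻⁶ × 102 = 1213.8×10⁻⁶.
σ = EαΔT = 206×10³ × 11.9×10⁻⁶ × 102 = 250 MPa (tensile; the tie is trying to contract).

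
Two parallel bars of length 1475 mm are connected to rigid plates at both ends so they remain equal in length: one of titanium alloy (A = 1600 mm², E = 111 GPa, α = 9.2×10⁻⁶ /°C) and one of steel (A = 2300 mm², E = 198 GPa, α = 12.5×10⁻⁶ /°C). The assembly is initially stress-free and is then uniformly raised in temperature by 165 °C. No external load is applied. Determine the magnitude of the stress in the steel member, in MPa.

σ ≈ 30.2 MPa (compressive)

Both members must finish at the same length. With the larger α, the steel tends to over-expand; the plates restrain it, putting the steel in compression and the titanium alloy in tension. With no external load the two internal forces are equal and opposite, magnitude P.
Setting the final lengths equal and cancelling L: (α₁ − α₂)ΔT = P/(A₁E₁) + P/(A₂E₂).
|α₁ − α₂|·ΔT = 3.3×10⁻⁶ × 165 = 0.0005445.
1/(A₁E₁) + 1/(A₂E₂) = 1/(1600×111×10³) + 1/(2300×198×10³) = 7.827×10⁻⁹ N⁻¹.
P = 0.0005445 / 7.827×10⁻⁹ = 69570 N = 69.57 kN.
σ_{steel} = P/A₂ = 69570/2300 = 30.25 MPa, compressive.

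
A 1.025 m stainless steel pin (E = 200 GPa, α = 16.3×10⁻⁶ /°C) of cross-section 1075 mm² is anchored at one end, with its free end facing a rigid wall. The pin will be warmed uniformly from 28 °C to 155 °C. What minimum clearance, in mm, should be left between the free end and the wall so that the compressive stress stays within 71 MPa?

Free expansion if unrestrained: δ_free = αΔT L = 16.3×10⁻⁶ × 127 × 1025 = 2.122 mm.
A stress of 71 MPa corresponds to the wall pushing the pin back by σL/E = 71×1025/(200×10³) = 0.3639 mm.
So the gap has to take up the difference, g_min = δ_free − σL/E = 2.122 − 0.3639 = 1.758 mm.

g ≈ 1.76 mm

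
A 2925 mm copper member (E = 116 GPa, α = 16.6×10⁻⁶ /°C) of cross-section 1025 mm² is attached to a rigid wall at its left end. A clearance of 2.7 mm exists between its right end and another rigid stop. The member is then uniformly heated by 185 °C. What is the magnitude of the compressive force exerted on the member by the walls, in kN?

Unrestrained expansion: δ_free = αΔT L = 16.6×10⁻⁶ × 185 × 2925 = 8.983 mm.
This exceeds the 2.7 mm gap, so the wall pushes back. The portion of expansion that must be recovered elastically is δ_free − gap = 8.983 − 2.7 = 6.283 mm.
That suppressed elongation corresponds to σ = E·Δ/L = 116×10³ × 6.283/2925 = 249.2 MPa.
Force on the wall = σA = 249.2 × 1025 mm² = 255.4 kN.

P ≈ 255 kN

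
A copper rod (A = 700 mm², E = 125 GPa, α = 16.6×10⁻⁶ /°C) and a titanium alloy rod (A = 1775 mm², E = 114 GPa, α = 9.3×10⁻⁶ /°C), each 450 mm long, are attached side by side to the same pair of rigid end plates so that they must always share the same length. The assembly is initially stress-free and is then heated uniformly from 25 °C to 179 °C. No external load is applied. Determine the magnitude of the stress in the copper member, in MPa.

σ ≈ 98.1 MPa (compressive)

Equilibrium of a rigid end plate with no external load gives equal and opposite internal forces ±P in the two members. Since α_{copper} > α_{titanium alloy}, heating drives the copper into compression and the titanium alloy into tension.
Compatibility of the two members (thermal + elastic change equal): (α₁ − α₂)ΔT = P·[1/(A₁E₁) + 1/(A₂E₂)].
|α₁ − α₂|·ΔT = 7.3×10⁻⁶ × 154 = 0.001124.
1/(A₁E₁) + 1/(A₂E₂) = 1/(700×125×10³) + 1/(1775×114×10³) = 1.637×10⁻⁸ N⁻¹.
So P = 0.001124 / 1.637×10⁻⁸ = 68.67 kN.
σ_{copper} = P/A₁ = 68670/700 = 98.1 MPa, compressive.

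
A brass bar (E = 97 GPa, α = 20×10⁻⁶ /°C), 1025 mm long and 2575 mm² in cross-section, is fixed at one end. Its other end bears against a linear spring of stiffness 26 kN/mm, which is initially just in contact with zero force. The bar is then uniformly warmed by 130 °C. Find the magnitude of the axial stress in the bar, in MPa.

σ ≈ 24.3 MPa (compressive)

Free thermal expansion: δ_free = αΔT L = 20×10⁻⁶ × 130 × 1025 = 2.665 mm.
With a force P in the spring, the elastic change of the bar is PL/(AE) and that of the spring is P/k; compatibility requires their sum to equal δ_free.
So P = δ_free / [L/(AE) + 1/k] = 2.665 / [ 1025/(2575×97×10³) + 1/(26×10³) ].
P = 2.665 / 4.257×10⁻⁵ = 62610 N.
σ = P/A = 62610/2575 = 24.31 MPa.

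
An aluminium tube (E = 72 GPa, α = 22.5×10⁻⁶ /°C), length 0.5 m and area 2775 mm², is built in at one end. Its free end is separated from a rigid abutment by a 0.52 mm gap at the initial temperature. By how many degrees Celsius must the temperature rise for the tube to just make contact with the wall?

ΔT ≈ 46.2 °C

Contact occurs when the free expansion equals the gap: αΔT L = 0.52 mm.
ΔT = 0.52 / (22.5×10⁻⁶ × 500) = 46.22 °C.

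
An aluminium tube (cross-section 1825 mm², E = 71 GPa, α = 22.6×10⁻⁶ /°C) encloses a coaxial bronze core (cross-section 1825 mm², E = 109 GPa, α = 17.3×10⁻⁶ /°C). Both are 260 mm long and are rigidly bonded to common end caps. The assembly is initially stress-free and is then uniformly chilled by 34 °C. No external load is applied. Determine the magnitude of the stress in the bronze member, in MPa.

σ ≈ 7.75 MPa (compressive)

Both members must finish at the same length. With the larger α, the aluminium tends to over-contract; the plates restrain it, putting the aluminium in tension and the bronze in compression. With no external load the two internal forces are equal and opposite, magnitude P.
Equating the net (thermal + elastic) strains gives |α₁ − α₂|·ΔT = P·[1/(A₁E₁) + 1/(A₂E₂)].
|α₁ − α₂|·ΔT = 5.3×10⁻⁶ × 34 = 0.0001802.
1/(A₁E₁) + 1/(A₂E₂) = 1/(1825×71×10³) + 1/(1825×109×10³) = 1.274×10⁻⁸ N⁻¹.
P = 0.0001802 / 1.274×10⁻⁸ = 14140 N = 14.14 kN.
σ_{bronze} = P/A₂ = 14140/1825 = 7.748 MPa, compressive.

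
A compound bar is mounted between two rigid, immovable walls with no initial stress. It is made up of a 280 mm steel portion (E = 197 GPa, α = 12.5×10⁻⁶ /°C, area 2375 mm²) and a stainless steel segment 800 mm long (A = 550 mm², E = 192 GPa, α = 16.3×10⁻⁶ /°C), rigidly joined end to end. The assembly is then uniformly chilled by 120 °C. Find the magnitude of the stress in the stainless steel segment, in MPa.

With the walls removed the bar would change length by δ_free = Σ αᵢΔT Lᵢ = 12.5×10⁻⁶×120×280 + 16.3×10⁻⁶×120×800 = 1.985 mm.
Since the ends are fixed, an axial force P builds up, equal in every segment, with P · Σ Lᵢ/(AᵢEᵢ) = δ_free.
The series flexibility is Σ Lᵢ/(AᵢEᵢ) = 280/(2375×197×10³) + 800/(550×192×10³) = 8.174×10⁻⁶ mm/N.
So P = 1.985 / 8.174×10⁻⁶ = 242.8 kN, tensile.
σ_{stainless steel} = P / A = 242800 / 550 = 441.5 MPa.

σ ≈ 441 MPa (tensile)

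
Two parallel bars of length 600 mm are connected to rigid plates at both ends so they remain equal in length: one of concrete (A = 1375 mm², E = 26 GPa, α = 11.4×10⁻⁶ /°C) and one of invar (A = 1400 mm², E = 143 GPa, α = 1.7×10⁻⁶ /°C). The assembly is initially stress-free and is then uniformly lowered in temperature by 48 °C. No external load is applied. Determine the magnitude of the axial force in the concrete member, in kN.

P ≈ 14.1 kN (tensile in the concrete)

Both members must finish at the same length. With the larger α, the concrete tends to over-contract; the plates restrain it, putting the concrete in tension and the invar in compression. With no external load the two internal forces are equal and opposite, magnitude P.
Setting the final lengths equal and cancelling L: (α₁ − α₂)ΔT = P/(A₁E₁) + P/(A₂E₂).
|α₁ − α₂|·ΔT = 9.7×10⁻⁶ × 48 = 0.0004656.
1/(A₁E₁) + 1/(A₂E₂) = 1/(1375×26×10³) + 1/(1400×143×10³) = 3.297×10⁻⁸ N⁻¹.
So P = 0.0004656 / 3.297×10⁻⁸ = 14.12 kN.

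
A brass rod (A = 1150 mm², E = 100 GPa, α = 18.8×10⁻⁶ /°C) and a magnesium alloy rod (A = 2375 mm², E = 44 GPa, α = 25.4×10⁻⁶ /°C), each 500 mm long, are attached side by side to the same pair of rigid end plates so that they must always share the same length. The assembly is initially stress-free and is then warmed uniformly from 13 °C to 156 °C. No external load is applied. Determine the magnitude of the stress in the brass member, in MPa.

σ ≈ 44.9 MPa (tensile)

The magnesium alloy has the larger α, so on heating it would change length more than the brass if both were free. The rigid plates force a common final length, so the magnesium alloy is put into compression and the brass into tension, with equal and opposite forces P (no external load).
Equating the net (thermal + elastic) strains gives |α₁ − α₂|·ΔT = P·[1/(A₁E₁) + 1/(A₂E₂)].
|α₁ − α₂|·ΔT = 6.6×10⁻⁶ × 143 = 0.0009438.
1/(A₁E₁) + 1/(A₂E₂) = 1/(1150×100×10³) + 1/(2375×44×10³) = 1.827×10⁻⁸ N⁻¹.
P = 0.0009438 / 1.827×10⁻⁸ = 51670 N = 51.67 kN.
σ_{brass} = P/A₁ = 51670/1150 = 44.93 MPa, tensile.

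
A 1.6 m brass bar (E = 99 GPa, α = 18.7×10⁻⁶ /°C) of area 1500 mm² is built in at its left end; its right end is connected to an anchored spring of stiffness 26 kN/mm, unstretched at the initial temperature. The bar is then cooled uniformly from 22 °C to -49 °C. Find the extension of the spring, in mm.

Free thermal contraction: δ_free = αΔT L = 18.7×10⁻⁶ × 71 × 1600 = 2.124 mm.
With a force P in the spring, the elastic change of the bar is PL/(AE) and that of the spring is P/k; compatibility requires their sum to equal δ_free.
So P = δ_free / [L/(AE) + 1/k] = 2.124 / [ 1600/(1500×99×10³) + 1/(26×10³) ].
P = 2.124 / 4.924×10⁻⁵ = 43150 N.
Spring extension = P/k = 43150/(26×10³) = 1.659 mm.

δ ≈ 1.66 mm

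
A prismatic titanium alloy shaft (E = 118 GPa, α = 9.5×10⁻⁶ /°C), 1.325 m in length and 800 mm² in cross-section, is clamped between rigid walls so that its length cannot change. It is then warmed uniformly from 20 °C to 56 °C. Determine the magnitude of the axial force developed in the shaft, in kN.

P ≈ 32.3 kN (compressive)

The ends cannot move, so σ = EαΔT = 118×10³ × 9.5×10⁻⁶ × 36 = 40.36 MPa.
Axial force P = σA = 40.36 × 800 = 32280 N = 32.28 kN, compressive.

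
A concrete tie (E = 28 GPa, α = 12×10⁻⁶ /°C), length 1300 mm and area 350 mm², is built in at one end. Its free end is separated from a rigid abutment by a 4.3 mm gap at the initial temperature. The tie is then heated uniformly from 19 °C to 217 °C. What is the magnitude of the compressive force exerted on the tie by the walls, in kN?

Free thermal elongation = αΔT L = 12×10⁻⁶ × 198 × 1300 = 3.089 mm.
This is smaller than the 4.3 mm clearance, so the tie expands freely without reaching the stop — the stress is zero.

P ≈ 0 kN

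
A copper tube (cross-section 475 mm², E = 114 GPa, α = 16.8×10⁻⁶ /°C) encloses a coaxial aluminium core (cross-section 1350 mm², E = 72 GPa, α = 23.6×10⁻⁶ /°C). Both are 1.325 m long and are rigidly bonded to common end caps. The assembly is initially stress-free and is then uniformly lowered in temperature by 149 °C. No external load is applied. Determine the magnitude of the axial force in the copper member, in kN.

P ≈ 35.2 kN (compressive in the copper)

The aluminium has the larger α, so on cooling it would change length more than the copper if both were free. The rigid plates force a common final length, so the aluminium is put into tension and the copper into compression, with equal and opposite forces P (no external load).
Equating the net (thermal + elastic) strains gives |α₁ − α₂|·ΔT = P·[1/(A₁E₁) + 1/(A₂E₂)].
|α₁ − α₂|·ΔT = 6.8×10⁻⁶ × 149 = 0.001013.
1/(A₁E₁) + 1/(A₂E₂) = 1/(475×114×10³) + 1/(1350×72×10³) = 2.876×10⁻⁸ N⁻¹.
P = 0.001013 / 2.876×10⁻⁸ = 35240 N = 35.24 kN.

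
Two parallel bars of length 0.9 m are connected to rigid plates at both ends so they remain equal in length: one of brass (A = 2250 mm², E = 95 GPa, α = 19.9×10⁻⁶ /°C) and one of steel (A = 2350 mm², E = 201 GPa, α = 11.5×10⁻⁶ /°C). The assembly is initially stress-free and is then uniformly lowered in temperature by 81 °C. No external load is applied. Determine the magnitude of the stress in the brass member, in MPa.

σ ≈ 44.5 MPa (tensile)

Both members must finish at the same length. With the larger α, the brass tends to over-contract; the plates restrain it, putting the brass in tension and the steel in compression. With no external load the two internal forces are equal and opposite, magnitude P.
Equating the net (thermal + elastic) strains gives |α₁ − α₂|·ΔT = P·[1/(A₁E₁) + 1/(A₂E₂)].
|α₁ − α₂|·ΔT = 8.4×10⁻⁶ × 81 = 0.0006804.
1/(A₁E₁) + 1/(A₂E₂) = 1/(2250×95×10³) + 1/(2350×201×10³) = 6.795×10⁻⁹ N⁻¹.
P = 0.0006804 / 6.795×10⁻⁹ = 100100 N = 100.1 kN.
σ_{brass} = P/A₁ = 100100/2250 = 44.5 MPa, tensile.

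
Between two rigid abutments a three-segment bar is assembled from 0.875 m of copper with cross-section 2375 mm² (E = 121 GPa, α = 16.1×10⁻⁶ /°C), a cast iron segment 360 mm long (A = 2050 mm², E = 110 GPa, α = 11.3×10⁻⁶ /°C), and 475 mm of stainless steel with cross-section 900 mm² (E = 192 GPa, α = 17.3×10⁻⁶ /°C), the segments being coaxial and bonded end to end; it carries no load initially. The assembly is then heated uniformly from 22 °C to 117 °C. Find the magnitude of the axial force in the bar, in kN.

P ≈ 339 kN (compressive)

With the walls removed the bar would change length by δ_free = Σ αᵢΔT Lᵢ = 16.1×10⁻⁶×95×875 + 11.3×10⁻⁶×95×360 + 17.3×10⁻⁶×95×475 = 2.505 mm.
The rigid supports impose zero overall length change; the single axial force P common to all segments must satisfy P Σ Lᵢ/(AᵢEᵢ) = δ_free.
Σ Lᵢ/(AᵢEᵢ) = 875/(2375×121×10³) + 360/(2050×110×10³) + 475/(900×192×10³) = 7.39×10⁻⁶ mm/N.
So P = 2.505 / 7.39×10⁻⁶ = 339 kN, compressive.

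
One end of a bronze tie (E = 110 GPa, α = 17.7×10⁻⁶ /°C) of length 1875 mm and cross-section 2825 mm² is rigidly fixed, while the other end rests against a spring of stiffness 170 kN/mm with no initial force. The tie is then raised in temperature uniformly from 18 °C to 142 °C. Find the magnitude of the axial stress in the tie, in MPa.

The unrestrained thermal change is αΔT L = 17.7×10⁻⁶ × 124 × 1875 = 4.115 mm.
Let P be the compressive force at the spring. The tie shortens elastically by PL/(AE) and the spring compresses by P/k; together these equal δ_free.
So P = δ_free / [L/(AE) + 1/k] = 4.115 / [ 1875/(2825×110×10³) + 1/(170×10³) ].
P = 4.115 / 1.192×10⁻⁵ = 345400 N.
σ = P/A = 345400/2825 = 122.2 MPa.

σ ≈ 122 MPa (compressive)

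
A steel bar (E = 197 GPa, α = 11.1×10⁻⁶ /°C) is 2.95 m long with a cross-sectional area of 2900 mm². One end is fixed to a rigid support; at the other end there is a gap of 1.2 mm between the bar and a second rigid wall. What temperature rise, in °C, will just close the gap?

The gap closes when αΔT L = 1.2 mm, since the bar is still unstressed at that instant.
ΔT = 1.2 / (11.1×10⁻⁶ × 2950) = 36.65 °C.

ΔT ≈ 36.6 °C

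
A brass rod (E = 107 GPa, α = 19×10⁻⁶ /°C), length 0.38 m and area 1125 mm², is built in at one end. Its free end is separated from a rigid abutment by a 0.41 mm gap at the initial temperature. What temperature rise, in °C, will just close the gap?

The gap closes when αΔT L = 0.41 mm, since the rod is still unstressed at that instant.
ΔT = 0.41 / (19×10⁻⁶ × 380) = 56.79 °C.

ΔT ≈ 56.8 °C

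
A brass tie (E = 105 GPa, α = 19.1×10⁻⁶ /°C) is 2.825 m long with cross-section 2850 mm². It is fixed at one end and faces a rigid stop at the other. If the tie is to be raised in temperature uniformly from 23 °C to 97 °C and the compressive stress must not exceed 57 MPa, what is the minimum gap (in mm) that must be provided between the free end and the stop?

With no wall the tie would lengthen by αΔT L = 19.1×10⁻⁶ × 74 × 2825 = 3.993 mm.
A stress of 57 MPa corresponds to the wall pushing the tie back by σL/E = 57×2825/(105×10³) = 1.534 mm.
The gap must absorb the remainder: g_min = 3.993 − 1.534 = 2.459 mm.

g ≈ 2.46 mm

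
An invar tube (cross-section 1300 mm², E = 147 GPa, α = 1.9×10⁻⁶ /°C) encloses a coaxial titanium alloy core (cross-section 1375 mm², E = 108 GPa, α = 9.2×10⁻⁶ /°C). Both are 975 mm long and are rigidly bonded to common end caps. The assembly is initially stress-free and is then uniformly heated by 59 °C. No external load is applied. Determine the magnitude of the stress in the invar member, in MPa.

σ ≈ 27.7 MPa (tensile)

The titanium alloy has the larger α, so on heating it would change length more than the invar if both were free. The rigid plates force a common final length, so the titanium alloy is put into compression and the invar into tension, with equal and opposite forces P (no external load).
Equating the net (thermal + elastic) strains gives |α₁ − α₂|·ΔT = P·[1/(A₁E₁) + 1/(A₂E₂)].
|α₁ − α₂|·ΔT = 7.3×10⁻⁶ × 59 = 0.0004307.
1/(A₁E₁) + 1/(A₂E₂) = 1/(1300×147×10³) + 1/(1375×108×10³) = 1.197×10⁻⁸ N⁻¹.
So P = 0.0004307 / 1.197×10⁻⁸ = 35.99 kN.
σ_{invar} = P/A₁ = 35990/1300 = 27.69 MPa, tensile.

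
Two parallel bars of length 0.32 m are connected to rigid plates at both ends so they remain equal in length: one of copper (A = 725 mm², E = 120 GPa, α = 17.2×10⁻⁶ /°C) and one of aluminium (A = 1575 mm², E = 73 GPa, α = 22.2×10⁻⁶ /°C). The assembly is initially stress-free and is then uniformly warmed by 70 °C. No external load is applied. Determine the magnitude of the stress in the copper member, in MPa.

σ ≈ 23.9 MPa (tensile)

Both members must finish at the same length. With the larger α, the aluminium tends to over-expand; the plates restrain it, putting the aluminium in compression and the copper in tension. With no external load the two internal forces are equal and opposite, magnitude P.
Setting the final lengths equal and cancelling L: (α₁ − α₂)ΔT = P/(A₁E₁) + P/(A₂E₂).
|α₁ − α₂|·ΔT = 5×10⁻⁶ × 70 = 0.00035.
1/(A₁E₁) + 1/(A₂E₂) = 1/(725×120×10³) + 1/(1575×73×10³) = 2.019×10⁻⁸ N⁻¹.
So P = 0.00035 / 2.019×10⁻⁸ = 17.33 kN.
σ_{copper} = P/A₁ = 17330/725 = 23.91 MPa, tensile.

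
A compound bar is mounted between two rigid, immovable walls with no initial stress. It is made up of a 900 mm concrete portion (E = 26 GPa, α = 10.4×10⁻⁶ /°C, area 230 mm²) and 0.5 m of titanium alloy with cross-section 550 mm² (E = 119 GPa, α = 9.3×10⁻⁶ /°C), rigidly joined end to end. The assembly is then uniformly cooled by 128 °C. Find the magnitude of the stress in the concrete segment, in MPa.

With the walls removed the bar would change length by δ_free = Σ αᵢΔT Lᵢ = 10.4×10⁻⁶×128×900 + 9.3×10⁻⁶×128×500 = 1.793 mm.
Since the ends are fixed, an axial force P builds up, equal in every segment, with P · Σ Lᵢ/(AᵢEᵢ) = δ_free.
The series flexibility is Σ Lᵢ/(AᵢEᵢ) = 900/(230×26×10³) + 500/(550×119×10³) = 0.0001581 mm/N.
P = 1.793 / 0.0001581 = 11340 N = 11.34 kN, tensile.
σ_{concrete} = P / A = 11340 / 230 = 49.3 MPa.

σ ≈ 49.3 MPa (tensile)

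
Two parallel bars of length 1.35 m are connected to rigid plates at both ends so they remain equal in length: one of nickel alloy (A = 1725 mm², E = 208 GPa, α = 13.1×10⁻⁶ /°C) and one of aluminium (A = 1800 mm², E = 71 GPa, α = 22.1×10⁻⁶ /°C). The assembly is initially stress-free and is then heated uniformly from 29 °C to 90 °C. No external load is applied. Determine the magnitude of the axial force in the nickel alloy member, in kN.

Equilibrium of a rigid end plate with no external load gives equal and opposite internal forces ±P in the two members. Since α_{aluminium} > α_{nickel alloy}, heating drives the aluminium into compression and the nickel alloy into tension.
Compatibility of the two members (thermal + elastic change equal): (α₁ − α₂)ΔT = P·[1/(A₁E₁) + 1/(A₂E₂)].
|α₁ − α₂|·ΔT = 9×10⁻⁶ × 61 = 0.000549.
1/(A₁E₁) + 1/(A₂E₂) = 1/(1725×208×10³) + 1/(1800×71×10³) = 1.061×10⁻⁸ N⁻¹.
So P = 0.000549 / 1.061×10⁻⁸ = 51.73 kN.

P ≈ 51.7 kN (tensile in the nickel alloy)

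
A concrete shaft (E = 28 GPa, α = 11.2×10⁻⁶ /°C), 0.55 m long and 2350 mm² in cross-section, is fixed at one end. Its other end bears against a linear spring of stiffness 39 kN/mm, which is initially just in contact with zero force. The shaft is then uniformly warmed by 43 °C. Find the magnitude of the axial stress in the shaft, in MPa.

Free thermal expansion: δ_free = αΔT L = 11.2×10⁻⁶ × 43 × 550 = 0.2649 mm.
Let P be the compressive force at the spring. The shaft shortens elastically by PL/(AE) and the spring compresses by P/k; together these equal δ_free.
So P = δ_free / [L/(AE) + 1/k] = 0.2649 / [ 550/(2350×28×10³) + 1/(39×10³) ].
P = 0.2649 / 3.4×10⁻⁵ = 7791 N.
σ = P/A = 7791/2350 = 3.315 MPa.

σ ≈ 3.32 MPa (compressive)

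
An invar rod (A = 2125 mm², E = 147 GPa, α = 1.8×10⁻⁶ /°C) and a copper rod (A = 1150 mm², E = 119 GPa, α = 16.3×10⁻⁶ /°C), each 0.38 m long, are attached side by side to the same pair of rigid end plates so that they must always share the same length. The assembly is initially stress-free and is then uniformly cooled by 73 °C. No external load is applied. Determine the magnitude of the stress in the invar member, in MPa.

Both members must finish at the same length. With the larger α, the copper tends to over-contract; the plates restrain it, putting the copper in tension and the invar in compression. With no external load the two internal forces are equal and opposite, magnitude P.
Setting the final lengths equal and cancelling L: (α₁ − α₂)ΔT = P/(A₁E₁) + P/(A₂E₂).
|α₁ − α₂|·ΔT = 14.5×10⁻⁶ × 73 = 0.001058.
1/(A₁E₁) + 1/(A₂E₂) = 1/(2125×147×10³) + 1/(1150×119×10³) = 1.051×10⁻⁸ N⁻¹.
P = 0.001058 / 1.051×10⁻⁸ = 100700 N = 100.7 kN.
σ_{invar} = P/A₁ = 100700/2125 = 47.4 MPa, compressive.

σ ≈ 47.4 MPa (compressive)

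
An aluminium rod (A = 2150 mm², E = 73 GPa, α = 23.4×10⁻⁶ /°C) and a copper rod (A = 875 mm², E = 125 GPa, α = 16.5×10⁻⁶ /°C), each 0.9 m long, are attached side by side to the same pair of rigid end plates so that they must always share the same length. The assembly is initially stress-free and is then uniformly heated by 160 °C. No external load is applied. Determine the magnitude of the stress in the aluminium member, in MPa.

σ ≈ 33.1 MPa (compressive)

Both members must finish at the same length. With the larger α, the aluminium tends to over-expand; the plates restrain it, putting the aluminium in compression and the copper in tension. With no external load the two internal forces are equal and opposite, magnitude P.
Setting the final lengths equal and cancelling L: (α₁ − α₂)ΔT = P/(A₁E₁) + P/(A₂E₂).
|α₁ − α₂|·ΔT = 6.9×10⁻⁶ × 160 = 0.001104.
1/(A₁E₁) + 1/(A₂E₂) = 1/(2150×73×10³) + 1/(875×125×10³) = 1.551×10⁻⁸ N⁻¹.
P = 0.001104 / 1.551×10⁻⁸ = 71160 N = 71.16 kN.
σ_{aluminium} = P/A₁ = 71160/2150 = 33.1 MPa, compressive.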